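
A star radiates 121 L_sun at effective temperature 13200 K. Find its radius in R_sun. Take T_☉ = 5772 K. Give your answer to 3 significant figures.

R/R_☉ = √(L/L_☉) / (T/T_☉)² = √(121) / (2.287)²
       = 11.00 / 5.230 = 2.103.

2.10 R_sun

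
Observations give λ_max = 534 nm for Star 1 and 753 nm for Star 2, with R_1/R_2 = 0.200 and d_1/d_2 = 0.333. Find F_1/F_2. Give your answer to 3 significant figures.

1.43

Wien's law: T_1/T_2 = λ_2/λ_1 = 753/534 = 1.410.
L_1/L_2 = (R_1/R_2)²(T_1/T_2)⁴ = (0.200)²(1.410)⁴ = 0.1582.
F_1/F_2 = (L_1/L_2)/(d_1/d_2)² = 0.1582/(0.333)² = 1.426.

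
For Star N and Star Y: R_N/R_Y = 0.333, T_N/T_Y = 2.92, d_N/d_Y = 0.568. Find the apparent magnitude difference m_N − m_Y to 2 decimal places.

-3.49

L_N/L_Y = (0.333)²(2.92)⁴ = 8.062.
F_N/F_Y = (L_N/L_Y)/(d_N/d_Y)² = 8.062/0.3226 = 24.99.
m_N − m_Y = −2.5 log₁₀(24.99) = -3.49.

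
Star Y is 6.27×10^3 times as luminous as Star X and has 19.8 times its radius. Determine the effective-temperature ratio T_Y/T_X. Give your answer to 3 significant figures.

2.00

L ∝ R²T⁴ gives T ∝ (L/R²)^(1/4), so
T_Y/T_X = (6.27×10^3 / 19.8²)^(1/4) = (15.99)^(1/4) = 2.000.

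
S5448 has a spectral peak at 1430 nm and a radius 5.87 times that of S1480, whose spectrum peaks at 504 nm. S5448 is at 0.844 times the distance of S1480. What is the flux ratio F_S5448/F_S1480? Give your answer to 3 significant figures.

0.746

Wien's law: T_S5448/T_S1480 = λ_S1480/λ_S5448 = 504/1430 = 0.3524.
L_S5448/L_S1480 = (R_S5448/R_S1480)²(T_S5448/T_S1480)⁴ = (5.87)²(0.3524)⁴ = 0.5317.
F_S5448/F_S1480 = (L_S5448/L_S1480)/(d_S5448/d_S1480)² = 0.5317/(0.844)² = 0.7464.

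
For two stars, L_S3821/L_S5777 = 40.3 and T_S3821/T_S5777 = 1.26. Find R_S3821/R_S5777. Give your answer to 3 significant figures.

4.00

L ∝ R²T⁴ gives R ∝ √L / T², so
R_S3821/R_S5777 = √(40.3) / (1.26)² = 6.348 / 1.588 = 3.999.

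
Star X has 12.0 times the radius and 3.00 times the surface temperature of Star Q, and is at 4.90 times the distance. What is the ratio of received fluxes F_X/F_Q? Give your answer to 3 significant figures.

L_X/L_Q = (R_X/R_Q)²(T_X/T_Q)⁴ = (12.0)² × (3.00)⁴ = 1.166×10^4.
F_X/F_Q = (L_X/L_Q)/(d_X/d_Q)² = 1.166×10^4 / (4.90)² = 485.8.

486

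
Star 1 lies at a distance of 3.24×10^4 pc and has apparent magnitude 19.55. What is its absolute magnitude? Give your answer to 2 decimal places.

M = m − 5 log₁₀(d/10 pc) = 19.55 − 5 log₁₀(3.24×10^4/10)
  = 19.55 − 5 × 3.511 = 19.55 − 17.55 = 2.00.

2.00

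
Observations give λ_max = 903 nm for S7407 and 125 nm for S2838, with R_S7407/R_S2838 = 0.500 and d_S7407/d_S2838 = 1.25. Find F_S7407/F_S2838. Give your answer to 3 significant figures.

Wien's law: T_S7407/T_S2838 = λ_S2838/λ_S7407 = 125/903 = 0.1384.
L_S7407/L_S2838 = (R_S7407/R_S2838)²(T_S7407/T_S2838)⁴ = (0.500)²(0.1384)⁴ = 9.180×10^-5.
F_S7407/F_S2838 = (L_S7407/L_S2838)/(d_S7407/d_S2838)² = 9.180×10^-5/(1.25)² = 5.875×10^-5.

5.88×10^-5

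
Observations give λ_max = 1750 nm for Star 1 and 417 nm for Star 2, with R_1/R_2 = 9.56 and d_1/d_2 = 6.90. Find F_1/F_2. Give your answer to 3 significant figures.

0.00619

Wien's law: T_1/T_2 = λ_2/λ_1 = 417/1750 = 0.2383.
L_1/L_2 = (R_1/R_2)²(T_1/T_2)⁴ = (9.56)²(0.2383)⁴ = 0.2947.
F_1/F_2 = (L_1/L_2)/(d_1/d_2)² = 0.2947/(6.90)² = 0.006189.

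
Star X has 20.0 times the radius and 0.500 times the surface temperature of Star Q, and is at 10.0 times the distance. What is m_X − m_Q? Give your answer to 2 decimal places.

1.51

L_X/L_Q = (20.0)²(0.500)⁴ = 25.00.
F_X/F_Q = (L_X/L_Q)/(d_X/d_Q)² = 25.00/100.0 = 0.2500.
m_X − m_Q = −2.5 log₁₀(0.2500) = 1.51.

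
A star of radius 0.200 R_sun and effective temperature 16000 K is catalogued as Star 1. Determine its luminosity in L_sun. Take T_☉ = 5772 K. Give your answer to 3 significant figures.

L/L_☉ = (R/R_☉)² (T/T_☉)⁴ = (0.200)² × (16000/5772)⁴
       = 0.04000 × (2.772)⁴ = 0.04000 × 59.04 = 2.362.

2.36 L_sun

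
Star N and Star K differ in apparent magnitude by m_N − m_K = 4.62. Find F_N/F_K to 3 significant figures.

F_N/F_K = 10^(−(m_N − m_K)/2.5) = 10^(-4.62/2.5) = 10^-1.848 = 0.01419.

0.0142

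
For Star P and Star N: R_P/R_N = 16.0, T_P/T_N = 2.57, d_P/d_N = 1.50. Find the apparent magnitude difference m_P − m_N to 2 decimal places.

-9.24

L_P/L_N = (16.0)²(2.57)⁴ = 1.117×10^4.
F_P/F_N = (L_P/L_N)/(d_P/d_N)² = 1.117×10^4/2.250 = 4964.
m_P − m_N = −2.5 log₁₀(4964) = -9.24.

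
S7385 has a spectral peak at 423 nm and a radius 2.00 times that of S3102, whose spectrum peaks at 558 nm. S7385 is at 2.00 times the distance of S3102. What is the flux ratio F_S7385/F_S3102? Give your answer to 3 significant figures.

Wien's law: T_S7385/T_S3102 = λ_S3102/λ_S7385 = 558/423 = 1.319.
L_S7385/L_S3102 = (R_S7385/R_S3102)²(T_S7385/T_S3102)⁴ = (2.00)²(1.319)⁴ = 12.11.
F_S7385/F_S3102 = (L_S7385/L_S3102)/(d_S7385/d_S3102)² = 12.11/(2.00)² = 3.028.

3.03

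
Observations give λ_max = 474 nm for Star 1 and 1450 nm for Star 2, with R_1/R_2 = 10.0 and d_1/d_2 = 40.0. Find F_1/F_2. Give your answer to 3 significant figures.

5.47

Wien's law: T_1/T_2 = λ_2/λ_1 = 1450/474 = 3.059.
L_1/L_2 = (R_1/R_2)²(T_1/T_2)⁴ = (10.0)²(3.059)⁴ = 8757.
F_1/F_2 = (L_1/L_2)/(d_1/d_2)² = 8757/(40.0)² = 5.473.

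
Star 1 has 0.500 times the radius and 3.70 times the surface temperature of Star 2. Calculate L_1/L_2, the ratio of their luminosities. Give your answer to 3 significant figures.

From the Stefan–Boltzmann law, L ∝ R²T⁴, so
L_1/L_2 = (R_1/R_2)² (T_1/T_2)⁴ = (0.500)² × (3.70)⁴ = 0.2500 × 187.4 = 46.85.

46.9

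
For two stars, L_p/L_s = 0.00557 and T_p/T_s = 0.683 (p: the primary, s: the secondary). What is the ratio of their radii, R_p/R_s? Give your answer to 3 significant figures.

0.160

L ∝ R²T⁴ gives R ∝ √L / T², so
R_p/R_s = √(0.00557) / (0.683)² = 0.07463 / 0.4665 = 0.1600.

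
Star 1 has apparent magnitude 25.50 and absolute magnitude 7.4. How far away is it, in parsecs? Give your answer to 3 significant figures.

4.17×10^4 pc

m − M = 5 log₁₀(d/10 pc)
25.50 − (7.4) = 18.10 = 5 log₁₀(d/10)
d = 10 × 10^(18.10/5) = 10 × 10^3.620 = 4.169×10^4 pc.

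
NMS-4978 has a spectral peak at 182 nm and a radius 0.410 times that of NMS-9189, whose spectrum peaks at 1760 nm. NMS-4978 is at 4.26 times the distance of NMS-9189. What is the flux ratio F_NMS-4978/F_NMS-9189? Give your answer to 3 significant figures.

Wien's law: T_NMS-4978/T_NMS-9189 = λ_NMS-9189/λ_NMS-4978 = 1760/182 = 9.670.
L_NMS-4978/L_NMS-9189 = (R_NMS-4978/R_NMS-9189)²(T_NMS-4978/T_NMS-9189)⁴ = (0.410)²(9.670)⁴ = 1470.
F_NMS-4978/F_NMS-9189 = (L_NMS-4978/L_NMS-9189)/(d_NMS-4978/d_NMS-9189)² = 1470/(4.26)² = 81.01.

81.0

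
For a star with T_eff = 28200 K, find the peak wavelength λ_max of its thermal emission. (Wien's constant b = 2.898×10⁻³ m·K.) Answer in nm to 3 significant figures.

103 nm

λ_max = b/T = 2.898×10⁻³ / 28200 = 1.03×10^-7 m = 102.8 nm.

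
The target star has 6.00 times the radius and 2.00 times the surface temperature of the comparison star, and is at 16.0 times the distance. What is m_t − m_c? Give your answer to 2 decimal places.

-0.88

L_t/L_c = (6.00)²(2.00)⁴ = 576.0.
F_t/F_c = (L_t/L_c)/(d_t/d_c)² = 576.0/256.0 = 2.250.
m_t − m_c = −2.5 log₁₀(2.250) = -0.88.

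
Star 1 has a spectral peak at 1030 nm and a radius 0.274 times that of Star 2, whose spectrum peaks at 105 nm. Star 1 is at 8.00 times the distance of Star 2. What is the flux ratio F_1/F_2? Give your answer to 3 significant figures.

1.27×10^-7

Wien's law: T_1/T_2 = λ_2/λ_1 = 105/1030 = 0.1019.
L_1/L_2 = (R_1/R_2)²(T_1/T_2)⁴ = (0.274)²(0.1019)⁴ = 8.108×10^-6.
F_1/F_2 = (L_1/L_2)/(d_1/d_2)² = 8.108×10^-6/(8.00)² = 1.267×10^-7.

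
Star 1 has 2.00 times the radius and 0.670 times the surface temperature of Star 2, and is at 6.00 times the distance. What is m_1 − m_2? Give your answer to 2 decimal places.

L_1/L_2 = (2.00)²(0.670)⁴ = 0.8060.
F_1/F_2 = (L_1/L_2)/(d_1/d_2)² = 0.8060/36.00 = 0.02239.
m_1 − m_2 = −2.5 log₁₀(0.02239) = 4.12.

4.12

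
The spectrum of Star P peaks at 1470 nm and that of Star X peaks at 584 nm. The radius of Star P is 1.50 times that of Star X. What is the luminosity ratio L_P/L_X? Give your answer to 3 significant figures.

0.0560

Wien's law gives T ∝ 1/λ_max, so T_P/T_X = λ_X/λ_P = 584/1470 = 0.3973.
Then L ∝ R²T⁴ gives L_P/L_X = (1.50)² × (0.3973)⁴ = 2.250 × 0.02491 = 0.05605.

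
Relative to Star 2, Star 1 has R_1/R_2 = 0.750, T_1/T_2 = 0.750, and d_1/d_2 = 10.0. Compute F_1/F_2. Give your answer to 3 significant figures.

L_1/L_2 = (R_1/R_2)²(T_1/T_2)⁴ = (0.750)² × (0.750)⁴ = 0.1780.
F_1/F_2 = (L_1/L_2)/(d_1/d_2)² = 0.1780 / (10.0)² = 0.001780.

0.00178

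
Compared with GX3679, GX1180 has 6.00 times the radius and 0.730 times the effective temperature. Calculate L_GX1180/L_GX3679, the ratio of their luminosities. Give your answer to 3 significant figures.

10.2

From the Stefan–Boltzmann law, L ∝ R²T⁴, so
L_GX1180/L_GX3679 = (R_GX1180/R_GX3679)² (T_GX1180/T_GX3679)⁴ = (6.00)² × (0.730)⁴ = 36.00 × 0.2840 = 10.22.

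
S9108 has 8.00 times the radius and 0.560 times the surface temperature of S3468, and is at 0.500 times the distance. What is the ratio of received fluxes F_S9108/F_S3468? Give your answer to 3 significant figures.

L_S9108/L_S3468 = (R_S9108/R_S3468)²(T_S9108/T_S3468)⁴ = (8.00)² × (0.560)⁴ = 6.294.
F_S9108/F_S3468 = (L_S9108/L_S3468)/(d_S9108/d_S3468)² = 6.294 / (0.500)² = 25.18.

25.2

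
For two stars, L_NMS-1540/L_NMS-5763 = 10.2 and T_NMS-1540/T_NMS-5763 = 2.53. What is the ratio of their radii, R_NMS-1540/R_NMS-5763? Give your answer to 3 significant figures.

L ∝ R²T⁴ gives R ∝ √L / T², so
R_NMS-1540/R_NMS-5763 = √(10.2) / (2.53)² = 3.194 / 6.401 = 0.4990.

0.499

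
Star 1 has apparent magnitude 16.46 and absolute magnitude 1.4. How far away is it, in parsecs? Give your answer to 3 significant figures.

m − M = 5 log₁₀(d/10 pc)
16.46 − (1.4) = 15.06 = 5 log₁₀(d/10)
d = 10 × 10^(15.06/5) = 10 × 10^3.012 = 1.028×10^4 pc.

1.03×10^4 pc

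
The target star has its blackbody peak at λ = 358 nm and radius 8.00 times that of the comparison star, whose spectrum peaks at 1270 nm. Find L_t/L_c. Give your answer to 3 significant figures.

1.01×10^4

Wien's law gives T ∝ 1/λ_max, so T_t/T_c = λ_c/λ_t = 1270/358 = 3.547.
Then L ∝ R²T⁴ gives L_t/L_c = (8.00)² × (3.547)⁴ = 64.00 × 158.4 = 1.014×10^4.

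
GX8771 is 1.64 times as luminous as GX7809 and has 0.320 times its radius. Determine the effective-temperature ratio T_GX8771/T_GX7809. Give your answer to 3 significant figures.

2.00

L ∝ R²T⁴ gives T ∝ (L/R²)^(1/4), so
T_GX8771/T_GX7809 = (1.64 / 0.320²)^(1/4) = (16.02)^(1/4) = 2.000.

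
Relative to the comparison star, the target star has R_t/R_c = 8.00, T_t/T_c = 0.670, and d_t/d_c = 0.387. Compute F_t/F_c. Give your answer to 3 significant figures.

L_t/L_c = (R_t/R_c)²(T_t/T_c)⁴ = (8.00)² × (0.670)⁴ = 12.90.
F_t/F_c = (L_t/L_c)/(d_t/d_c)² = 12.90 / (0.387)² = 86.11.

86.1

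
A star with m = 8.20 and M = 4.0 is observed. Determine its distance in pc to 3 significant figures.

m − M = 5 log₁₀(d/10 pc)
8.20 − (4.0) = 4.20 = 5 log₁₀(d/10)
d = 10 × 10^(4.20/5) = 10 × 10^0.840 = 69.18 pc.

69.2 pc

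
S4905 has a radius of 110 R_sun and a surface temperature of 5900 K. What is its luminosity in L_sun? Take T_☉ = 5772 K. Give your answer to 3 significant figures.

L/L_☉ = (R/R_☉)² (T/T_☉)⁴ = (110)² × (5900/5772)⁴
       = 1.210×10^4 × (1.022)⁴ = 1.210×10^4 × 1.092 = 1.321×10^4.

1.32×10^4 L_sun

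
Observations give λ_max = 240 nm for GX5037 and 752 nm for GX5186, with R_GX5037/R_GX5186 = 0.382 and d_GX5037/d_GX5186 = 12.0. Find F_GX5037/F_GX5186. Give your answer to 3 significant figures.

Wien's law: T_GX5037/T_GX5186 = λ_GX5186/λ_GX5037 = 752/240 = 3.133.
L_GX5037/L_GX5186 = (R_GX5037/R_GX5186)²(T_GX5037/T_GX5186)⁴ = (0.382)²(3.133)⁴ = 14.07.
F_GX5037/F_GX5186 = (L_GX5037/L_GX5186)/(d_GX5037/d_GX5186)² = 14.07/(12.0)² = 0.09768.

0.0977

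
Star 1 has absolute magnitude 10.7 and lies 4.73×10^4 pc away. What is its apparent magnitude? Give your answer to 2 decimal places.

m = M + 5 log₁₀(d/10 pc) = 10.7 + 5 log₁₀(4.73×10^4/10)
  = 10.7 + 5 × 3.675 = 10.7 + 18.37 = 29.07.

29.07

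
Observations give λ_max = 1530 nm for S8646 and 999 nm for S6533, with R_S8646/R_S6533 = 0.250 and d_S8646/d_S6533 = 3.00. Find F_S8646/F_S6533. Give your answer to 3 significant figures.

Wien's law: T_S8646/T_S6533 = λ_S6533/λ_S8646 = 999/1530 = 0.6529.
L_S8646/L_S6533 = (R_S8646/R_S6533)²(T_S8646/T_S6533)⁴ = (0.250)²(0.6529)⁴ = 0.01136.
F_S8646/F_S6533 = (L_S8646/L_S6533)/(d_S8646/d_S6533)² = 0.01136/(3.00)² = 0.001262.

0.00126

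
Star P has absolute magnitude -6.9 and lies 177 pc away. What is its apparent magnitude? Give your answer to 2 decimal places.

m = M + 5 log₁₀(d/10 pc) = -6.9 + 5 log₁₀(177/10)
  = -6.9 + 5 × 1.248 = -6.9 + 6.24 = -0.66.

-0.66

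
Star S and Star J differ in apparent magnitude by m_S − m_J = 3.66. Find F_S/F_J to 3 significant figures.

F_S/F_J = 10^(−(m_S − m_J)/2.5) = 10^(-3.66/2.5) = 10^-1.464 = 0.03436.

0.0344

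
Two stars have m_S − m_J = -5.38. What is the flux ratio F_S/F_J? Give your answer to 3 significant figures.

142

F_S/F_J = 10^(−(m_S − m_J)/2.5) = 10^(5.38/2.5) = 10^2.152 = 141.9.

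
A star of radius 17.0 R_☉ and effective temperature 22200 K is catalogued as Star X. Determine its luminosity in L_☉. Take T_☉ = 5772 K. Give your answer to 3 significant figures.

6.32×10^4 L_☉

L/L_☉ = (R/R_☉)² (T/T_☉)⁴ = (17.0)² × (22200/5772)⁴
       = 289.0 × (3.846)⁴ = 289.0 × 218.8 = 6.324×10^4.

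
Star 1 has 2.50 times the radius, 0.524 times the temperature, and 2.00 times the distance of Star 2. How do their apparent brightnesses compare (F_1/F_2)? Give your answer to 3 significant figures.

0.118

L_1/L_2 = (R_1/R_2)²(T_1/T_2)⁴ = (2.50)² × (0.524)⁴ = 0.4712.
F_1/F_2 = (L_1/L_2)/(d_1/d_2)² = 0.4712 / (2.00)² = 0.1178.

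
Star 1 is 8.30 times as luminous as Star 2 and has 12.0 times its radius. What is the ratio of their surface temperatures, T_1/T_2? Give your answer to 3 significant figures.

L ∝ R²T⁴ gives T ∝ (L/R²)^(1/4), so
T_1/T_2 = (8.30 / 12.0²)^(1/4) = (0.05764)^(1/4) = 0.4900.

0.490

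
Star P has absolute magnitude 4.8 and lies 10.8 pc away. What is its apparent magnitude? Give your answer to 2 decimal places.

m = M + 5 log₁₀(d/10 pc) = 4.8 + 5 log₁₀(10.8/10)
  = 4.8 + 5 × 0.033 = 4.8 + 0.17 = 4.97.

4.97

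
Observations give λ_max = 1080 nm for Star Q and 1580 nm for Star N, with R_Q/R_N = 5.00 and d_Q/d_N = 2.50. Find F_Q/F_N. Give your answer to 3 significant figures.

18.3

Wien's law: T_Q/T_N = λ_N/λ_Q = 1580/1080 = 1.463.
L_Q/L_N = (R_Q/R_N)²(T_Q/T_N)⁴ = (5.00)²(1.463)⁴ = 114.5.
F_Q/F_N = (L_Q/L_N)/(d_Q/d_N)² = 114.5/(2.50)² = 18.32.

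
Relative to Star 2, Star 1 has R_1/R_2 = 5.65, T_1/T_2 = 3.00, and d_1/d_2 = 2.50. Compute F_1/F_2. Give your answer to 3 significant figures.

L_1/L_2 = (R_1/R_2)²(T_1/T_2)⁴ = (5.65)² × (3.00)⁴ = 2586.
F_1/F_2 = (L_1/L_2)/(d_1/d_2)² = 2586 / (2.50)² = 413.7.

414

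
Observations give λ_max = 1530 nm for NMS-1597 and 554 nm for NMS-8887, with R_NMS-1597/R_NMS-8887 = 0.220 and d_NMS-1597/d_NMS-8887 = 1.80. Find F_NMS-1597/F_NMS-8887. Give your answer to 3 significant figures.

Wien's law: T_NMS-1597/T_NMS-8887 = λ_NMS-8887/λ_NMS-1597 = 554/1530 = 0.3621.
L_NMS-1597/L_NMS-8887 = (R_NMS-1597/R_NMS-8887)²(T_NMS-1597/T_NMS-8887)⁴ = (0.220)²(0.3621)⁴ = 8.320×10^-4.
F_NMS-1597/F_NMS-8887 = (L_NMS-1597/L_NMS-8887)/(d_NMS-1597/d_NMS-8887)² = 8.320×10^-4/(1.80)² = 2.568×10^-4.

2.57×10^-4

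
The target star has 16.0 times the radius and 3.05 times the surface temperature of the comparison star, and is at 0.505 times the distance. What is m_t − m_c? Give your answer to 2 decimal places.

L_t/L_c = (16.0)²(3.05)⁴ = 2.215×10^4.
F_t/F_c = (L_t/L_c)/(d_t/d_c)² = 2.215×10^4/0.2550 = 8.687×10^4.
m_t − m_c = −2.5 log₁₀(8.687×10^4) = -12.35.

-12.35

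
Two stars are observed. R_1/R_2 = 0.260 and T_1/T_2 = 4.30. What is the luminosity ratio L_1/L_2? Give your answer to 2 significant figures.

23

From the Stefan–Boltzmann law, L ∝ R²T⁴, so
L_1/L_2 = (R_1/R_2)² (T_1/T_2)⁴ = (0.260)² × (4.30)⁴ = 0.06760 × 341.9 = 23.11.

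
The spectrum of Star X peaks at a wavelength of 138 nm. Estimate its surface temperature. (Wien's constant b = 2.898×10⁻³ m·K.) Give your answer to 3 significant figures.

2.10×10^4 K

T = b/λ_max = 2.898×10⁻³ / (138×10⁻⁹) = 2.100×10^4 K.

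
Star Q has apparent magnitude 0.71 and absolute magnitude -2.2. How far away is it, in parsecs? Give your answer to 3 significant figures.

m − M = 5 log₁₀(d/10 pc)
0.71 − (-2.2) = 2.91 = 5 log₁₀(d/10)
d = 10 × 10^(2.91/5) = 10 × 10^0.582 = 38.19 pc.

38.2 pc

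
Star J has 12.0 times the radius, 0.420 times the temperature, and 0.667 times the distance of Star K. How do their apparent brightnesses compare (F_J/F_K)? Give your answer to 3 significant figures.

L_J/L_K = (R_J/R_K)²(T_J/T_K)⁴ = (12.0)² × (0.420)⁴ = 4.481.
F_J/F_K = (L_J/L_K)/(d_J/d_K)² = 4.481 / (0.667)² = 10.07.

10.1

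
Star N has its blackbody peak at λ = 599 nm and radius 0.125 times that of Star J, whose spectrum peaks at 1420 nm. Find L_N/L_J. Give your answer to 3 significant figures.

0.493

Wien's law gives T ∝ 1/λ_max, so T_N/T_J = λ_J/λ_N = 1420/599 = 2.371.
Then L ∝ R²T⁴ gives L_N/L_J = (0.125)² × (2.371)⁴ = 0.01562 × 31.58 = 0.4935.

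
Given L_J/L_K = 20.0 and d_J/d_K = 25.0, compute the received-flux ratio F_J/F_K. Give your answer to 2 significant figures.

0.032

F = L/(4πd²), so F_J/F_K = (L_J/L_K) / (d_J/d_K)²
= 20.0 / (25.0)² = 20.0 / 625.0 = 0.03200.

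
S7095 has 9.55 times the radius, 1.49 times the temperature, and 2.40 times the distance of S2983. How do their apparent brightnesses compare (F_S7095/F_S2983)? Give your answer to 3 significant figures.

78.0

L_S7095/L_S2983 = (R_S7095/R_S2983)²(T_S7095/T_S2983)⁴ = (9.55)² × (1.49)⁴ = 449.5.
F_S7095/F_S2983 = (L_S7095/L_S2983)/(d_S7095/d_S2983)² = 449.5 / (2.40)² = 78.04.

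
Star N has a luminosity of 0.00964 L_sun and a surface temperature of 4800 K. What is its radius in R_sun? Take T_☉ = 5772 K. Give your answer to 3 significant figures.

R/R_☉ = √(L/L_☉) / (T/T_☉)² = √(0.00964) / (0.8316)²
       = 0.09818 / 0.6916 = 0.1420.

0.142 R_sun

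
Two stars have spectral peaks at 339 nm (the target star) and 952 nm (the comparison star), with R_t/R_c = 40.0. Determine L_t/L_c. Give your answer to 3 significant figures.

Wien's law gives T ∝ 1/λ_max, so T_t/T_c = λ_c/λ_t = 952/339 = 2.808.
Then L ∝ R²T⁴ gives L_t/L_c = (40.0)² × (2.808)⁴ = 1600 × 62.19 = 9.951×10^4.

9.95×10^4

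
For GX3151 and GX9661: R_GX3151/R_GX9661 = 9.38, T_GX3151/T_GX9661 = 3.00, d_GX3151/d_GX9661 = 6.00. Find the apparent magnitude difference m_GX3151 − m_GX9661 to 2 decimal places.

L_GX3151/L_GX9661 = (9.38)²(3.00)⁴ = 7127.
F_GX3151/F_GX9661 = (L_GX3151/L_GX9661)/(d_GX3151/d_GX9661)² = 7127/36.00 = 198.0.
m_GX3151 − m_GX9661 = −2.5 log₁₀(198.0) = -5.74.

-5.74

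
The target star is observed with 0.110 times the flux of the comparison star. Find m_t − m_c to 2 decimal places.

m_t − m_c = −2.5 log₁₀(F_t/F_c) = −2.5 log₁₀(0.110) = −2.5 × (-0.959) = 2.397.

2.40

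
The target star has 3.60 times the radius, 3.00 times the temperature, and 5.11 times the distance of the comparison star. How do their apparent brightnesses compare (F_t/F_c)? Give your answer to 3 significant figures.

40.2

L_t/L_c = (R_t/R_c)²(T_t/T_c)⁴ = (3.60)² × (3.00)⁴ = 1050.
F_t/F_c = (L_t/L_c)/(d_t/d_c)² = 1050 / (5.11)² = 40.20.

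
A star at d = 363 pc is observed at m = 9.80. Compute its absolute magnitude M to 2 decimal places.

2.00

M = m − 5 log₁₀(d/10 pc) = 9.80 − 5 log₁₀(363/10)
  = 9.80 − 5 × 1.560 = 9.80 − 7.80 = 2.00.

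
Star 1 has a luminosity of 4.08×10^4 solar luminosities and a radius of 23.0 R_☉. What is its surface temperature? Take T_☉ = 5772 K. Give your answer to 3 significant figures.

T/T_☉ = (L/L_☉)^(1/4) / (R/R_☉)^(1/2)
T = 5772 × (4.08×10^4)^(1/4) / √(23.0) = 5772 × 14.21 / 4.796 = 1.711×10^4 K.

1.71×10^4 K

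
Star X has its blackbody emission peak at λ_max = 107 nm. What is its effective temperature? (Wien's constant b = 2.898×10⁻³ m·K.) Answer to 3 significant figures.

2.71×10^4 K

T = b/λ_max = 2.898×10⁻³ / (107×10⁻⁹) = 2.708×10^4 K.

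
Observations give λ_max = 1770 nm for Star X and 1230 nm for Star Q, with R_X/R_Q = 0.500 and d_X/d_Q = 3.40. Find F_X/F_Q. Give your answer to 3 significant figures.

Wien's law: T_X/T_Q = λ_Q/λ_X = 1230/1770 = 0.6949.
L_X/L_Q = (R_X/R_Q)²(T_X/T_Q)⁴ = (0.500)²(0.6949)⁴ = 0.05830.
F_X/F_Q = (L_X/L_Q)/(d_X/d_Q)² = 0.05830/(3.40)² = 0.005043.

0.00504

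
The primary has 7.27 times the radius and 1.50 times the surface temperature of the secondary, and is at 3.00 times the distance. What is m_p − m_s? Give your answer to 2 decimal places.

L_p/L_s = (7.27)²(1.50)⁴ = 267.6.
F_p/F_s = (L_p/L_s)/(d_p/d_s)² = 267.6/9.000 = 29.73.
m_p − m_s = −2.5 log₁₀(29.73) = -3.68.

-3.68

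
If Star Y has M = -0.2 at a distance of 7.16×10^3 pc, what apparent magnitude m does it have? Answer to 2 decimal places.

m = M + 5 log₁₀(d/10 pc) = -0.2 + 5 log₁₀(7.16×10^3/10)
  = -0.2 + 5 × 2.855 = -0.2 + 14.27 = 14.07.

14.07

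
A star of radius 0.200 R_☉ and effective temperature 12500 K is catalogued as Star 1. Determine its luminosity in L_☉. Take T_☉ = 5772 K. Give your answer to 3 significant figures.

0.880 L_☉

L/L_☉ = (R/R_☉)² (T/T_☉)⁴ = (0.200)² × (12500/5772)⁴
       = 0.04000 × (2.166)⁴ = 0.04000 × 22.00 = 0.8798.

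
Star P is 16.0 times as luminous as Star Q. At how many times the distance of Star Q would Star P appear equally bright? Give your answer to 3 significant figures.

4.00

Equal flux requires L_P/d_P² = L_Q/d_Q², so d_P/d_Q = √(L_P/L_Q)
= √(16.0) = 4.000.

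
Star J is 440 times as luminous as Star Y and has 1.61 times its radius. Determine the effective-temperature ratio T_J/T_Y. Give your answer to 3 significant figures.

3.61

L ∝ R²T⁴ gives T ∝ (L/R²)^(1/4), so
T_J/T_Y = (440 / 1.61²)^(1/4) = (169.7)^(1/4) = 3.610.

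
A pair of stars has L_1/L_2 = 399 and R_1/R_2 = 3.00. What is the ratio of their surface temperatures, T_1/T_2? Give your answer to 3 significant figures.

2.58

L ∝ R²T⁴ gives T ∝ (L/R²)^(1/4), so
T_1/T_2 = (399 / 3.00²)^(1/4) = (44.33)^(1/4) = 2.580.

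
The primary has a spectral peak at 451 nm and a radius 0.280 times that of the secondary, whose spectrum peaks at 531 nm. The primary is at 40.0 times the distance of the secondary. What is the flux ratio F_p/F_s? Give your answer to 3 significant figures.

9.42×10^-5

Wien's law: T_p/T_s = λ_s/λ_p = 531/451 = 1.177.
L_p/L_s = (R_p/R_s)²(T_p/T_s)⁴ = (0.280)²(1.177)⁴ = 0.1507.
F_p/F_s = (L_p/L_s)/(d_p/d_s)² = 0.1507/(40.0)² = 9.416×10^-5.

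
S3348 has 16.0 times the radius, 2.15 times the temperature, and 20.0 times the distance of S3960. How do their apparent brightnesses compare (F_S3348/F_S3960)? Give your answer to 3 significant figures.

L_S3348/L_S3960 = (R_S3348/R_S3960)²(T_S3348/T_S3960)⁴ = (16.0)² × (2.15)⁴ = 5470.
F_S3348/F_S3960 = (L_S3348/L_S3960)/(d_S3348/d_S3960)² = 5470 / (20.0)² = 13.68.

13.7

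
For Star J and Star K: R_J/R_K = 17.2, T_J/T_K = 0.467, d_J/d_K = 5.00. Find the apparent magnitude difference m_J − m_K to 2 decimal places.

L_J/L_K = (17.2)²(0.467)⁴ = 14.07.
F_J/F_K = (L_J/L_K)/(d_J/d_K)² = 14.07/25.00 = 0.5628.
m_J − m_K = −2.5 log₁₀(0.5628) = 0.62.

0.62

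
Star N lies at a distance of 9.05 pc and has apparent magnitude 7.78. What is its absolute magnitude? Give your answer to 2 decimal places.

8.00

M = m − 5 log₁₀(d/10 pc) = 7.78 − 5 log₁₀(9.05/10)
  = 7.78 − 5 × -0.043 = 7.78 − -0.22 = 8.00.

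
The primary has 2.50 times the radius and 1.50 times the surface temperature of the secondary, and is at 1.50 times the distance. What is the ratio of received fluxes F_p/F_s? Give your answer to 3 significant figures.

14.1

L_p/L_s = (R_p/R_s)²(T_p/T_s)⁴ = (2.50)² × (1.50)⁴ = 31.64.
F_p/F_s = (L_p/L_s)/(d_p/d_s)² = 31.64 / (1.50)² = 14.06.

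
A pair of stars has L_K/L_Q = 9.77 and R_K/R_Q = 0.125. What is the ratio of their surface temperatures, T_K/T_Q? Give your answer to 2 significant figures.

L ∝ R²T⁴ gives T ∝ (L/R²)^(1/4), so
T_K/T_Q = (9.77 / 0.125²)^(1/4) = (625.3)^(1/4) = 5.001.

5.0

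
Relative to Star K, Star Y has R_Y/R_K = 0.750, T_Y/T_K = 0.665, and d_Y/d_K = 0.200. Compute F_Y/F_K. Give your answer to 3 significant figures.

2.75

L_Y/L_K = (R_Y/R_K)²(T_Y/T_K)⁴ = (0.750)² × (0.665)⁴ = 0.1100.
F_Y/F_K = (L_Y/L_K)/(d_Y/d_K)² = 0.1100 / (0.200)² = 2.750.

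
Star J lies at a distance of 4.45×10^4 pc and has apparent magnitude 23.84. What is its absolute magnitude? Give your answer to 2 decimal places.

M = m − 5 log₁₀(d/10 pc) = 23.84 − 5 log₁₀(4.45×10^4/10)
  = 23.84 − 5 × 3.648 = 23.84 − 18.24 = 5.60.

5.60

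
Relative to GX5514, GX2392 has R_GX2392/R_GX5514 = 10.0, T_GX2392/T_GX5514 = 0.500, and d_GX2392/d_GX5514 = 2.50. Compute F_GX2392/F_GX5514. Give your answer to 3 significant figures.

1.00

L_GX2392/L_GX5514 = (R_GX2392/R_GX5514)²(T_GX2392/T_GX5514)⁴ = (10.0)² × (0.500)⁴ = 6.250.
F_GX2392/F_GX5514 = (L_GX2392/L_GX5514)/(d_GX2392/d_GX5514)² = 6.250 / (2.50)² = 1.000.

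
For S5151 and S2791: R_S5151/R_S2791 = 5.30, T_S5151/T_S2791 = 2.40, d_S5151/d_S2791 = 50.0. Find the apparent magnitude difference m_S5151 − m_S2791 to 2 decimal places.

1.07

L_S5151/L_S2791 = (5.30)²(2.40)⁴ = 932.0.
F_S5151/F_S2791 = (L_S5151/L_S2791)/(d_S5151/d_S2791)² = 932.0/2500 = 0.3728.
m_S5151 − m_S2791 = −2.5 log₁₀(0.3728) = 1.07.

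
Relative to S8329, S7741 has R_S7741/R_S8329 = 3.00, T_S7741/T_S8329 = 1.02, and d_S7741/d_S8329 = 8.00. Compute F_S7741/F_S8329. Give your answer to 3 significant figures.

0.152

L_S7741/L_S8329 = (R_S7741/R_S8329)²(T_S7741/T_S8329)⁴ = (3.00)² × (1.02)⁴ = 9.742.
F_S7741/F_S8329 = (L_S7741/L_S8329)/(d_S7741/d_S8329)² = 9.742 / (8.00)² = 0.1522.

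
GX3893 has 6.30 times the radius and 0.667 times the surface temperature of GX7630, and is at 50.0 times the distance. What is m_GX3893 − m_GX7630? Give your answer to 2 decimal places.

L_GX3893/L_GX7630 = (6.30)²(0.667)⁴ = 7.856.
F_GX3893/F_GX7630 = (L_GX3893/L_GX7630)/(d_GX3893/d_GX7630)² = 7.856/2500 = 0.003142.
m_GX3893 − m_GX7630 = −2.5 log₁₀(0.003142) = 6.26.

6.26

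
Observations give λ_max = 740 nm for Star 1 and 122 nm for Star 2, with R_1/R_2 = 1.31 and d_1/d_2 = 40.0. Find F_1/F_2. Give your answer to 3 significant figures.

7.92×10^-7

Wien's law: T_1/T_2 = λ_2/λ_1 = 122/740 = 0.1649.
L_1/L_2 = (R_1/R_2)²(T_1/T_2)⁴ = (1.31)²(0.1649)⁴ = 0.001268.
F_1/F_2 = (L_1/L_2)/(d_1/d_2)² = 0.001268/(40.0)² = 7.924×10^-7.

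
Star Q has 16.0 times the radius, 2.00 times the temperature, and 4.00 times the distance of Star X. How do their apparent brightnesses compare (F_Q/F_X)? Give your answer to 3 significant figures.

256

L_Q/L_X = (R_Q/R_X)²(T_Q/T_X)⁴ = (16.0)² × (2.00)⁴ = 4096.
F_Q/F_X = (L_Q/L_X)/(d_Q/d_X)² = 4096 / (4.00)² = 256.0.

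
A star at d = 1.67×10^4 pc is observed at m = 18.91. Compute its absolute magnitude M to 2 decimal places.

M = m − 5 log₁₀(d/10 pc) = 18.91 − 5 log₁₀(1.67×10^4/10)
  = 18.91 − 5 × 3.223 = 18.91 − 16.11 = 2.80.

2.80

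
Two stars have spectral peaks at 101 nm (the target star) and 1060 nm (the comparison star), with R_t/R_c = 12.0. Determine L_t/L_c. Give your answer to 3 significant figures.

Wien's law gives T ∝ 1/λ_max, so T_t/T_c = λ_c/λ_t = 1060/101 = 10.50.
Then L ∝ R²T⁴ gives L_t/L_c = (12.0)² × (10.50)⁴ = 144.0 × 1.213×10^4 = 1.747×10^6.

1.75×10^6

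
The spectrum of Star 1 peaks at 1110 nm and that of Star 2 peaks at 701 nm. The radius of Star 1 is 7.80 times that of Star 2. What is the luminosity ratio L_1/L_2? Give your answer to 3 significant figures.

Wien's law gives T ∝ 1/λ_max, so T_1/T_2 = λ_2/λ_1 = 701/1110 = 0.6315.
Then L ∝ R²T⁴ gives L_1/L_2 = (7.80)² × (0.6315)⁴ = 60.84 × 0.1591 = 9.678.

9.68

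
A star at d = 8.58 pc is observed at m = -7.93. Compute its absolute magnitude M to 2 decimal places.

-7.60

M = m − 5 log₁₀(d/10 pc) = -7.93 − 5 log₁₀(8.58/10)
  = -7.93 − 5 × -0.067 = -7.93 − -0.33 = -7.60.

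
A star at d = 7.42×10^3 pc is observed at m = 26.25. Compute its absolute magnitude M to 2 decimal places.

M = m − 5 log₁₀(d/10 pc) = 26.25 − 5 log₁₀(7.42×10^3/10)
  = 26.25 − 5 × 2.870 = 26.25 − 14.35 = 11.90.

11.90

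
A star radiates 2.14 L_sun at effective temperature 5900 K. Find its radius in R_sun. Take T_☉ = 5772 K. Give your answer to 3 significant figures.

R/R_☉ = √(L/L_☉) / (T/T_☉)² = √(2.14) / (1.022)²
       = 1.463 / 1.045 = 1.400.

1.40 R_sun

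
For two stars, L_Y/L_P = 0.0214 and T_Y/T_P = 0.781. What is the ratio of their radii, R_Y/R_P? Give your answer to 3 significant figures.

0.240

L ∝ R²T⁴ gives R ∝ √L / T², so
R_Y/R_P = √(0.0214) / (0.781)² = 0.1463 / 0.6100 = 0.2398.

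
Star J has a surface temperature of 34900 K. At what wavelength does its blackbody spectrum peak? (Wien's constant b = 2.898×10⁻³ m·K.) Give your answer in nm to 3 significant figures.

83.0 nm

λ_max = b/T = 2.898×10⁻³ / 34900 = 8.30×10^-8 m = 83.04 nm.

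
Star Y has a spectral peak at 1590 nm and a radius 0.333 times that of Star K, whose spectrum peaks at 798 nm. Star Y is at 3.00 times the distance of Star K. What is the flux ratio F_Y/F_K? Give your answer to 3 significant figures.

7.82×10^-4

Wien's law: T_Y/T_K = λ_K/λ_Y = 798/1590 = 0.5019.
L_Y/L_K = (R_Y/R_K)²(T_Y/T_K)⁴ = (0.333)²(0.5019)⁴ = 0.007036.
F_Y/F_K = (L_Y/L_K)/(d_Y/d_K)² = 0.007036/(3.00)² = 7.818×10^-4.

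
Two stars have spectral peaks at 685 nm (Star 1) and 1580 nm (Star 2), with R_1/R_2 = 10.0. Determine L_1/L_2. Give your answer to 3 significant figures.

Wien's law gives T ∝ 1/λ_max, so T_1/T_2 = λ_2/λ_1 = 1580/685 = 2.307.
Then L ∝ R²T⁴ gives L_1/L_2 = (10.0)² × (2.307)⁴ = 100.0 × 28.31 = 2831.

2.83×10^3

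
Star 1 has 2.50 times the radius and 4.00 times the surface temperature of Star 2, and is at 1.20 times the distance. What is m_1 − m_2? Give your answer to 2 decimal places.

L_1/L_2 = (2.50)²(4.00)⁴ = 1600.
F_1/F_2 = (L_1/L_2)/(d_1/d_2)² = 1600/1.440 = 1111.
m_1 − m_2 = −2.5 log₁₀(1111) = -7.61.

-7.61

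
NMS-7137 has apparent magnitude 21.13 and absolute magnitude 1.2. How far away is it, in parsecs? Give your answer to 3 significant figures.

m − M = 5 log₁₀(d/10 pc)
21.13 − (1.2) = 19.93 = 5 log₁₀(d/10)
d = 10 × 10^(19.93/5) = 10 × 10^3.986 = 9.683×10^4 pc.

9.68×10^4 pc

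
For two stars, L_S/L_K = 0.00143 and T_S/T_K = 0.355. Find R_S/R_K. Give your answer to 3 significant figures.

L ∝ R²T⁴ gives R ∝ √L / T², so
R_S/R_K = √(0.00143) / (0.355)² = 0.03782 / 0.1260 = 0.3001.

0.300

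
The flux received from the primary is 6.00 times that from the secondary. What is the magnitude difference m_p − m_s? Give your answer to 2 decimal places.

m_p − m_s = −2.5 log₁₀(F_p/F_s) = −2.5 log₁₀(6.00) = −2.5 × (0.778) = -1.945.

-1.95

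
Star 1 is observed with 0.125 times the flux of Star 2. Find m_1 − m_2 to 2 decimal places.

2.26

m_1 − m_2 = −2.5 log₁₀(F_1/F_2) = −2.5 log₁₀(0.125) = −2.5 × (-0.903) = 2.258.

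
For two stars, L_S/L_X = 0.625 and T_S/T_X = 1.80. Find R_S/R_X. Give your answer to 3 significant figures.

0.244

L ∝ R²T⁴ gives R ∝ √L / T², so
R_S/R_X = √(0.625) / (1.80)² = 0.7906 / 3.240 = 0.2440.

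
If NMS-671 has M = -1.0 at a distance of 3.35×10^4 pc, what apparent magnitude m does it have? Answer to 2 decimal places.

16.63

m = M + 5 log₁₀(d/10 pc) = -1.0 + 5 log₁₀(3.35×10^4/10)
  = -1.0 + 5 × 3.525 = -1.0 + 17.63 = 16.63.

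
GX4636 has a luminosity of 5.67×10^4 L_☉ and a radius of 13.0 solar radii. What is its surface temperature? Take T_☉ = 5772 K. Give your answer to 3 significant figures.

T/T_☉ = (L/L_☉)^(1/4) / (R/R_☉)^(1/2)
T = 5772 × (5.67×10^4)^(1/4) / √(13.0) = 5772 × 15.43 / 3.606 = 2.470×10^4 K.

2.47×10^4 K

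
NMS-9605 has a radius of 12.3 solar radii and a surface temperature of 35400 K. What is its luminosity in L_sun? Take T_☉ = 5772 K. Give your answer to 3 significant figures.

2.14×10^5 L_sun

L/L_☉ = (R/R_☉)² (T/T_☉)⁴ = (12.3)² × (35400/5772)⁴
       = 151.3 × (6.133)⁴ = 151.3 × 1415 = 2.141×10^5.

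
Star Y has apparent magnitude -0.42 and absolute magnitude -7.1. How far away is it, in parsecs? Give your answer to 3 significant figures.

217 pc

m − M = 5 log₁₀(d/10 pc)
-0.42 − (-7.1) = 6.68 = 5 log₁₀(d/10)
d = 10 × 10^(6.68/5) = 10 × 10^1.336 = 216.8 pc.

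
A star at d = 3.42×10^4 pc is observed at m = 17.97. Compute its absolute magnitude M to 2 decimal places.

0.30

M = m − 5 log₁₀(d/10 pc) = 17.97 − 5 log₁₀(3.42×10^4/10)
  = 17.97 − 5 × 3.534 = 17.97 − 17.67 = 0.30.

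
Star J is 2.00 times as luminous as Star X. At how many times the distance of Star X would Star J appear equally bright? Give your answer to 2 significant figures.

1.4

Equal flux requires L_J/d_J² = L_X/d_X², so d_J/d_X = √(L_J/L_X)
= √(2.00) = 1.414.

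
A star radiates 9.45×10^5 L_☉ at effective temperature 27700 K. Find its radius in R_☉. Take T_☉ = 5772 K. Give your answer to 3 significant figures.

R/R_☉ = √(L/L_☉) / (T/T_☉)² = √(9.45×10^5) / (4.799)²
       = 972.1 / 23.03 = 42.21.

42.2 R_☉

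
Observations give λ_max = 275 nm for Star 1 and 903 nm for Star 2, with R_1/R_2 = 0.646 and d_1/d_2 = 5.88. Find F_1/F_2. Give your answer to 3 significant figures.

1.40

Wien's law: T_1/T_2 = λ_2/λ_1 = 903/275 = 3.284.
L_1/L_2 = (R_1/R_2)²(T_1/T_2)⁴ = (0.646)²(3.284)⁴ = 48.52.
F_1/F_2 = (L_1/L_2)/(d_1/d_2)² = 48.52/(5.88)² = 1.403.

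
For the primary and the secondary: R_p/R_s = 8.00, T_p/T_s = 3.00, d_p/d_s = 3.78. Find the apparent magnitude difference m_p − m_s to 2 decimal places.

-6.40

L_p/L_s = (8.00)²(3.00)⁴ = 5184.
F_p/F_s = (L_p/L_s)/(d_p/d_s)² = 5184/14.29 = 362.8.
m_p − m_s = −2.5 log₁₀(362.8) = -6.40.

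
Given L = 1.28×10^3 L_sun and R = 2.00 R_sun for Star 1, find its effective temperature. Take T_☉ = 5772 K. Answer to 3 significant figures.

T/T_☉ = (L/L_☉)^(1/4) / (R/R_☉)^(1/2)
T = 5772 × (1.28×10^3)^(1/4) / √(2.00) = 5772 × 5.981 / 1.414 = 2.441×10^4 K.

2.44×10^4 K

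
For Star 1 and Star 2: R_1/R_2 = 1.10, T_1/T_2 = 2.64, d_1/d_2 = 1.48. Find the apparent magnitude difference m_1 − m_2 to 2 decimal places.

-3.57

L_1/L_2 = (1.10)²(2.64)⁴ = 58.78.
F_1/F_2 = (L_1/L_2)/(d_1/d_2)² = 58.78/2.190 = 26.83.
m_1 − m_2 = −2.5 log₁₀(26.83) = -3.57.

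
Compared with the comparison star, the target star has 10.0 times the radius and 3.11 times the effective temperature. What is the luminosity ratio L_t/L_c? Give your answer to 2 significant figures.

From the Stefan–Boltzmann law, L ∝ R²T⁴, so
L_t/L_c = (R_t/R_c)² (T_t/T_c)⁴ = (10.0)² × (3.11)⁴ = 100.0 × 93.55 = 9355.

9.4×10^3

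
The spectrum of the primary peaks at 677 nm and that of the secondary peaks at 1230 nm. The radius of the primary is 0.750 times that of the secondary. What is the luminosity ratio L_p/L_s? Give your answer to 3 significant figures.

6.13

Wien's law gives T ∝ 1/λ_max, so T_p/T_s = λ_s/λ_p = 1230/677 = 1.817.
Then L ∝ R²T⁴ gives L_p/L_s = (0.750)² × (1.817)⁴ = 0.5625 × 10.90 = 6.129.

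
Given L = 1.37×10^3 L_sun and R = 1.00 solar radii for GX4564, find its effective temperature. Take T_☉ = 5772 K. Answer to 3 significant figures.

T/T_☉ = (L/L_☉)^(1/4) / (R/R_☉)^(1/2)
T = 5772 × (1.37×10^3)^(1/4) / √(1.00) = 5772 × 6.084 / 1.000 = 3.512×10^4 K.

3.51×10^4 K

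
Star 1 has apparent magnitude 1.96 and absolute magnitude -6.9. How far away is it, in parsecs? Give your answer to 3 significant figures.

m − M = 5 log₁₀(d/10 pc)
1.96 − (-6.9) = 8.86 = 5 log₁₀(d/10)
d = 10 × 10^(8.86/5) = 10 × 10^1.772 = 591.6 pc.

592 pc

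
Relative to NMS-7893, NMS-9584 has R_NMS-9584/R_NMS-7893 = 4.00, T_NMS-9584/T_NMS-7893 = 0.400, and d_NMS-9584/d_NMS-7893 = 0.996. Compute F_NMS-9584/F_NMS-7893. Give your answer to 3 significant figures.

L_NMS-9584/L_NMS-7893 = (R_NMS-9584/R_NMS-7893)²(T_NMS-9584/T_NMS-7893)⁴ = (4.00)² × (0.400)⁴ = 0.4096.
F_NMS-9584/F_NMS-7893 = (L_NMS-9584/L_NMS-7893)/(d_NMS-9584/d_NMS-7893)² = 0.4096 / (0.996)² = 0.4129.

0.413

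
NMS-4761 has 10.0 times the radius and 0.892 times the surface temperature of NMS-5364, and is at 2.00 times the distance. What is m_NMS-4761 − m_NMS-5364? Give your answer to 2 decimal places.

-3.00

L_NMS-4761/L_NMS-5364 = (10.0)²(0.892)⁴ = 63.31.
F_NMS-4761/F_NMS-5364 = (L_NMS-4761/L_NMS-5364)/(d_NMS-4761/d_NMS-5364)² = 63.31/4.000 = 15.83.
m_NMS-4761 − m_NMS-5364 = −2.5 log₁₀(15.83) = -3.00.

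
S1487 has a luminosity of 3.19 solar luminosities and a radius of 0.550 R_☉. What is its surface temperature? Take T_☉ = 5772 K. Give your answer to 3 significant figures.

T/T_☉ = (L/L_☉)^(1/4) / (R/R_☉)^(1/2)
T = 5772 × (3.19)^(1/4) / √(0.550) = 5772 × 1.336 / 0.7416 = 1.040×10^4 K.

1.04×10^4 K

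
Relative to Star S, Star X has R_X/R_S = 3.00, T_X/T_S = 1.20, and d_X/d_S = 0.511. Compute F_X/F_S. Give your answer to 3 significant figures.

L_X/L_S = (R_X/R_S)²(T_X/T_S)⁴ = (3.00)² × (1.20)⁴ = 18.66.
F_X/F_S = (L_X/L_S)/(d_X/d_S)² = 18.66 / (0.511)² = 71.47.

71.5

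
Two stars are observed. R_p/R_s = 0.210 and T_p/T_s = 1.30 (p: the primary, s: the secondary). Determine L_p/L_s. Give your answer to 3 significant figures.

From the Stefan–Boltzmann law, L ∝ R²T⁴, so
L_p/L_s = (R_p/R_s)² (T_p/T_s)⁴ = (0.210)² × (1.30)⁴ = 0.04410 × 2.856 = 0.1260.

0.126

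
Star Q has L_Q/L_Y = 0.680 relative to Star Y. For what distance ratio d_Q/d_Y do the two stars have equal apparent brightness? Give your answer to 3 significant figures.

Equal flux requires L_Q/d_Q² = L_Y/d_Y², so d_Q/d_Y = √(L_Q/L_Y)
= √(0.680) = 0.8246.

0.825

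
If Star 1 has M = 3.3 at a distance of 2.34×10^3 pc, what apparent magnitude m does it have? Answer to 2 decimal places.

15.15

m = M + 5 log₁₀(d/10 pc) = 3.3 + 5 log₁₀(2.34×10^3/10)
  = 3.3 + 5 × 2.369 = 3.3 + 11.85 = 15.15.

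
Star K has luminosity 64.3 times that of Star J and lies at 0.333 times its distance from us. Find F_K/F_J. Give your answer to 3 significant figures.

580

F = L/(4πd²), so F_K/F_J = (L_K/L_J) / (d_K/d_J)²
= 64.3 / (0.333)² = 64.3 / 0.1109 = 579.9.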